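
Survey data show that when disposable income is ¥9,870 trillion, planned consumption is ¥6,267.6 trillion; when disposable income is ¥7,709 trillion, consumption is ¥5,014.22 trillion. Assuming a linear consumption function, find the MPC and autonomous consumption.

MPC = ΔC/ΔY = (6267.6 − 5014.22)/(9870 − 7709) = 1253.38/2161 = 0.58
a = C − MPC·Y = 5014.22 − 0.58(7709) = 5014.22 − 4471.22 = 543

MPC = 0.58; a = 543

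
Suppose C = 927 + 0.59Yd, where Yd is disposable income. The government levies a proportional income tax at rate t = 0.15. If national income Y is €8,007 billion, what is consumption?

C = 4942.5105

Yd = (1 − 0.15)(8007) = 0.85(8007) = 6805.95
C = 927 + 0.59(6805.95) = 927 + 4015.5105 = 4942.5105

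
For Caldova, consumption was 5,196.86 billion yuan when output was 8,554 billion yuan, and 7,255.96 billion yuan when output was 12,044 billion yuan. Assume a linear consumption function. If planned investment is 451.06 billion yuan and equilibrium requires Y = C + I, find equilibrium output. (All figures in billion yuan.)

MPC = (7255.96 − 5196.86)/(12044 − 8554) = 2059.1/3490 = 0.59
a = 5196.86 − 0.59(8554) = 150
Equilibrium: Y = 150 + 0.59Y + 451.06
0.41Y = 601.06, so Y = 601.06/0.41 = 1466

Y = 1466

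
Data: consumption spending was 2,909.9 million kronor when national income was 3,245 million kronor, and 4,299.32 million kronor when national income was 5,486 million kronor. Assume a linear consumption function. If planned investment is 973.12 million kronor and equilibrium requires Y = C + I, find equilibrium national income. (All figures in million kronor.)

MPC = (4299.32 − 2909.9)/(5486 − 3245) = 1389.42/2241 = 0.62
a = 2909.9 − 0.62(3245) = 898
Equilibrium: Y = 898 + 0.62Y + 973.12
0.38Y = 1871.12, so Y = 1871.12/0.38 = 4924

Y = 4924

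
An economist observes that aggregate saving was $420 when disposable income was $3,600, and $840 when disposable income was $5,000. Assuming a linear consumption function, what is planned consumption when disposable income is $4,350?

C = 3705

MPS = ΔS/ΔY = (840 − 420)/(5000 − 3600) = 420/1400 = 0.3
MPC = 1 − MPS = 0.7
Autonomous saving = 420 − 0.3(3600) = -660, so a = 660
C = 660 + 0.7(4350) = 660 + 3045 = 3705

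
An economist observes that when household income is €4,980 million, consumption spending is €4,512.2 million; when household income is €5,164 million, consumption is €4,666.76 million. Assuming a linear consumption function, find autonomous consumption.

MPC = ΔC/ΔY = (4666.76 − 4512.2)/(5164 − 4980) = 154.56/184 = 0.84
a = C − MPC·Y = 4512.2 − 0.84(4980) = 4512.2 − 4183.2 = 329

a = 329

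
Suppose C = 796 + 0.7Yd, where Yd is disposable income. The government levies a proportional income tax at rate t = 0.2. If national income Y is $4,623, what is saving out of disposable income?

Yd = (1 − 0.2)(4623) = 0.8(4623) = 3698.4
C = 796 + 0.7(3698.4) = 796 + 2588.88 = 3384.88
S = Yd − C = 3698.4 − 3384.88 = 313.52

S = 313.52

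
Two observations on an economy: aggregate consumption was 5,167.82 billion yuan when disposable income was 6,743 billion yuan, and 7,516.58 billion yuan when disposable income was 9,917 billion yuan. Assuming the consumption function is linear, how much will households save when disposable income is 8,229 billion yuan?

MPC = (7516.58 − 5167.82)/(9917 − 6743) = 2348.76/3174 = 0.74
a = 5167.82 − 0.74(6743) = 5167.82 − 4989.82 = 178
C = 178 + 0.74(8229) = 6267.46
S = 8229 − 6267.46 = 1961.54

S = 1961.54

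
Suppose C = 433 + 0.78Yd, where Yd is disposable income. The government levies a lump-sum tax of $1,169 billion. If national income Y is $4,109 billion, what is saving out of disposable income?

Yd = Y − T = 4109 − 1169 = 2940
C = 433 + 0.78(2940) = 433 + 2293.2 = 2726.2
S = Yd − C = 2940 − 2726.2 = 213.8

S = 213.8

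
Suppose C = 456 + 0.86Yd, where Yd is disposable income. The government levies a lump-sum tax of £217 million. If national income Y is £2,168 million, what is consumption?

C = 2133.86

Yd = Y − T = 2168 − 217 = 1951
C = 456 + 0.86(1951) = 456 + 1677.86 = 2133.86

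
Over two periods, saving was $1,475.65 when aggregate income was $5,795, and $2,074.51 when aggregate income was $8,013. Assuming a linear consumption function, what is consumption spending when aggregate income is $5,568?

C = 4153.64

MPS = ΔS/ΔY = (2074.51 − 1475.65)/(8013 − 5795) = 598.86/2218 = 0.27
MPC = 1 − MPS = 0.73
Autonomous saving = 1475.65 − 0.27(5795) = -89, so a = 89
C = 89 + 0.73(5568) = 89 + 4064.64 = 4153.64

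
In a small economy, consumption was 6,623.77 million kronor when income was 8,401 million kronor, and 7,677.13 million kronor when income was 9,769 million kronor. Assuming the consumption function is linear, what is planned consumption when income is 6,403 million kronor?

C = 5085.31

MPC = (7677.13 − 6623.77)/(9769 − 8401) = 1053.36/1368 = 0.77
a = 6623.77 − 0.77(8401) = 6623.77 − 6468.77 = 155
C = 155 + 0.77(6403) = 155 + 4930.31 = 5085.31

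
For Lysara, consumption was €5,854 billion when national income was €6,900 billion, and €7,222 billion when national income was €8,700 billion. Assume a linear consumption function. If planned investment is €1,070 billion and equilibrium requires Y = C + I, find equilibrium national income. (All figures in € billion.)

MPC = (7222 − 5854)/(8700 − 6900) = 1368/1800 = 0.76
a = 5854 − 0.76(6900) = 610
Equilibrium: Y = 610 + 0.76Y + 1070
0.24Y = 1680, so Y = 1680/0.24 = 7000

Y = 7000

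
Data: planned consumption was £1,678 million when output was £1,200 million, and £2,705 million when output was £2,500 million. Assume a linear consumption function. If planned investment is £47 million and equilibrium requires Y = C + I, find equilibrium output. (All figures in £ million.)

MPC = (2705 − 1678)/(2500 − 1200) = 1027/1300 = 0.79
a = 1678 − 0.79(1200) = 730
Equilibrium: Y = 730 + 0.79Y + 47
0.21Y = 777, so Y = 777/0.21 = 3700

Y = 3700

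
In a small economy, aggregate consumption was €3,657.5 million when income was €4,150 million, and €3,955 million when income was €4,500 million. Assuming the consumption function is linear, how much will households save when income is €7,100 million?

S = 935

MPC = (3955 − 3657.5)/(4500 − 4150) = 297.5/350 = 0.85
a = 3657.5 − 0.85(4150) = 3657.5 − 3527.5 = 130
C = 130 + 0.85(7100) = 6165
S = 7100 − 6165 = 935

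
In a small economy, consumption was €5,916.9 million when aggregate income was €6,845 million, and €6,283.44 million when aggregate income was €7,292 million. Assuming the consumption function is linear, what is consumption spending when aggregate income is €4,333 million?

MPC = (6283.44 − 5916.9)/(7292 − 6845) = 366.54/447 = 0.82
a = 5916.9 − 0.82(6845) = 5916.9 − 5612.9 = 304
C = 304 + 0.82(4333) = 304 + 3553.06 = 3857.06

C = 3857.06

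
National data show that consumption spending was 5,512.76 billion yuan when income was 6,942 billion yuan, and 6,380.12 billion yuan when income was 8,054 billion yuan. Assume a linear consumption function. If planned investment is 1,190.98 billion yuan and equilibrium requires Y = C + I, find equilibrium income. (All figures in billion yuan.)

Y = 5859

MPC = (6380.12 − 5512.76)/(8054 − 6942) = 867.36/1112 = 0.78
a = 5512.76 − 0.78(6942) = 98
Equilibrium: Y = 98 + 0.78Y + 1190.98
0.22Y = 1288.98, so Y = 1288.98/0.22 = 5859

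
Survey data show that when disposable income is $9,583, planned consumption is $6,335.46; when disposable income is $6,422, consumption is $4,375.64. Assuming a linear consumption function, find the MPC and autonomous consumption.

MPC = ΔC/ΔY = (6335.46 − 4375.64)/(9583 − 6422) = 1959.82/3161 = 0.62
a = C − MPC·Y = 4375.64 − 0.62(6422) = 4375.64 − 3981.64 = 394

MPC = 0.62; a = 394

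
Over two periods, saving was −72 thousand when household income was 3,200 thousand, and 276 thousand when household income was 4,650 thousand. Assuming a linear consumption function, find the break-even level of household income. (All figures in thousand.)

Y = 3500

MPS = ΔS/ΔY = (276 − (-72))/(4650 − 3200) = 348/1450 = 0.24
MPC = 1 − MPS = 0.76
From S(3200) = -72: −a + 0.24(3200) = -72, so a = 768 − (-72) = 840
Break-even (S = 0): Y = a/MPS = 840/0.24 = 3500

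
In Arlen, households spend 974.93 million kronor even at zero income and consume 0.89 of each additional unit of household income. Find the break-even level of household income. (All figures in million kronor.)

Y = 8863

At break-even, C = Y: 974.93 + 0.89Y = Y
0.11Y = 974.93, so Y = 974.93/0.11 = 8863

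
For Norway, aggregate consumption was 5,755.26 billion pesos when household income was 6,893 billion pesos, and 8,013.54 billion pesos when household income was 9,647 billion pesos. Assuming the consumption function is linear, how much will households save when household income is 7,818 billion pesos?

S = 1304.24

MPC = (8013.54 − 5755.26)/(9647 − 6893) = 2258.28/2754 = 0.82
a = 5755.26 − 0.82(6893) = 5755.26 − 5652.26 = 103
C = 103 + 0.82(7818) = 6513.76
S = 7818 − 6513.76 = 1304.24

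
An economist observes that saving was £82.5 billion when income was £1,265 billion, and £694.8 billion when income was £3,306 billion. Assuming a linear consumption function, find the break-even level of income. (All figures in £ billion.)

MPS = ΔS/ΔY = (694.8 − 82.5)/(3306 − 1265) = 612.3/2041 = 0.3
MPC = 1 − MPS = 0.7
From S(1265) = 82.5: −a + 0.3(1265) = 82.5, so a = 379.5 − 82.5 = 297
Break-even (S = 0): Y = a/MPS = 297/0.3 = 990

Y = 990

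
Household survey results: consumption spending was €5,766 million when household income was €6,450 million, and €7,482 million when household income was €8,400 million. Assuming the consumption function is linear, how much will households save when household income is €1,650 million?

MPC = (7482 − 5766)/(8400 − 6450) = 1716/1950 = 0.88
a = 5766 − 0.88(6450) = 5766 − 5676 = 90
C = 90 + 0.88(1650) = 1542
S = 1650 − 1542 = 108

S = 108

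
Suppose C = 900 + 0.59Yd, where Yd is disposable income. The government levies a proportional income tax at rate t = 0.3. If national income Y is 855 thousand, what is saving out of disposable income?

S = -654.615

Yd = (1 − 0.3)(855) = 0.7(855) = 598.5
C = 900 + 0.59(598.5) = 900 + 353.115 = 1253.115
S = Yd − C = 598.5 − 1253.115 = -654.615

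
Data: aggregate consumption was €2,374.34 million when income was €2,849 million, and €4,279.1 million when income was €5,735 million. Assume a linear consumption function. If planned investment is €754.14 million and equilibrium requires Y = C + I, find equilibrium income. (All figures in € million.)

MPC = (4279.1 − 2374.34)/(5735 − 2849) = 1904.76/2886 = 0.66
a = 2374.34 − 0.66(2849) = 494
Equilibrium: Y = 494 + 0.66Y + 754.14
0.34Y = 1248.14, so Y = 1248.14/0.34 = 3671

Y = 3671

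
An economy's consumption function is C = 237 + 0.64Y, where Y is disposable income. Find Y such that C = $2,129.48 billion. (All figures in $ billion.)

Y = 2957

237 + 0.64Y = 2129.48
0.64Y = 1892.48, so Y = 1892.48/0.64 = 2957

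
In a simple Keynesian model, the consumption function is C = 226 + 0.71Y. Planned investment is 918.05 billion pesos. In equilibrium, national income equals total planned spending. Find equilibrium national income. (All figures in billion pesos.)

Y = C + I = 226 + 0.71Y + 918.05
Y − 0.71Y = 1144.05
0.29Y = 1144.05, so Y = 1144.05/0.29 = 3945

Y = 3945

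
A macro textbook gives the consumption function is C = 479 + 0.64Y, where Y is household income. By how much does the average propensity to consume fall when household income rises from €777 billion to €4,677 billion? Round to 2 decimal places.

At Y = 777: C = 479 + 0.64(777) = 976.28, APC = 976.28/777 = 1.256
At Y = 4677: C = 3472.28, APC = 3472.28/4677 = 0.742
Fall in APC = 1.256 − 0.742 = 0.514 ≈ 0.51

ΔAPC = 0.51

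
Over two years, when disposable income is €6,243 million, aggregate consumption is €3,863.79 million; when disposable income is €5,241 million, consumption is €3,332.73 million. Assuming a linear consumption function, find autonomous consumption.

MPC = ΔC/ΔY = (3863.79 − 3332.73)/(6243 − 5241) = 531.06/1002 = 0.53
a = C − MPC·Y = 3332.73 − 0.53(5241) = 3332.73 − 2777.73 = 555

a = 555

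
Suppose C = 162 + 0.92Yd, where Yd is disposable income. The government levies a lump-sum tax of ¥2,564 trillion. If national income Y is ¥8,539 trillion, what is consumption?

C = 5659

Yd = Y − T = 8539 − 2564 = 5975
C = 162 + 0.92(5975) = 162 + 5497 = 5659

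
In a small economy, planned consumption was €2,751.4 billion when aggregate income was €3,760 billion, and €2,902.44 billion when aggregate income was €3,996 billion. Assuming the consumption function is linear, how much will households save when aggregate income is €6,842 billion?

MPC = (2902.44 − 2751.4)/(3996 − 3760) = 151.04/236 = 0.64
a = 2751.4 − 0.64(3760) = 2751.4 − 2406.4 = 345
C = 345 + 0.64(6842) = 4723.88
S = 6842 − 4723.88 = 2118.12

S = 2118.12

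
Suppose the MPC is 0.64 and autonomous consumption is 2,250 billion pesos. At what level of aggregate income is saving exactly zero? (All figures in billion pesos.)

At break-even, C = Y: 2250 + 0.64Y = Y
0.36Y = 2250, so Y = 2250/0.36 = 6250

Y = 6250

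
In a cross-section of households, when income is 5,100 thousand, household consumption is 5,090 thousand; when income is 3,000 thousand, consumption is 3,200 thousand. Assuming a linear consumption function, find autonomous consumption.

MPC = ΔC/ΔY = (5090 − 3200)/(5100 − 3000) = 1890/2100 = 0.9
a = C − MPC·Y = 3200 − 0.9(3000) = 3200 − 2700 = 500

a = 500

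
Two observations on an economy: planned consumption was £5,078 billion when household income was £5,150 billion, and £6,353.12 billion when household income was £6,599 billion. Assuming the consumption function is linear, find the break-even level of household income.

Y = 4550

MPC = (6353.12 − 5078)/(6599 − 5150) = 1275.12/1449 = 0.88
a = 5078 − 0.88(5150) = 5078 − 4532 = 546
Break-even: Y = a/(1−MPC) = 546/0.12 = 4550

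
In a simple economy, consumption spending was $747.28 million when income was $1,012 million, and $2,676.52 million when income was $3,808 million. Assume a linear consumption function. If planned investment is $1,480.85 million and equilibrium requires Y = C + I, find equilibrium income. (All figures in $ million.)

MPC = (2676.52 − 747.28)/(3808 − 1012) = 1929.24/2796 = 0.69
a = 747.28 − 0.69(1012) = 49
Equilibrium: Y = 49 + 0.69Y + 1480.85
0.31Y = 1529.85, so Y = 1529.85/0.31 = 4935

Y = 4935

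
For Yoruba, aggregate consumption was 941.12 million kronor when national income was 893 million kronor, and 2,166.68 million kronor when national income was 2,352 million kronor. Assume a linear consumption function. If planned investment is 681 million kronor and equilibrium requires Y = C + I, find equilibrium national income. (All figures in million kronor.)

Y = 5450

MPC = (2166.68 − 941.12)/(2352 − 893) = 1225.56/1459 = 0.84
a = 941.12 − 0.84(893) = 191
Equilibrium: Y = 191 + 0.84Y + 681
0.16Y = 872, so Y = 872/0.16 = 5450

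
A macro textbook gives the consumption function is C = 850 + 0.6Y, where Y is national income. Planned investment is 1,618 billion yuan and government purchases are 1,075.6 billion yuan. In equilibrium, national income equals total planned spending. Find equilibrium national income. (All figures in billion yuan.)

Y = C + I + G = 850 + 0.6Y + 1618 + 1075.6
Y − 0.6Y = 3543.6
0.4Y = 3543.6, so Y = 3543.6/0.4 = 8859

Y = 8859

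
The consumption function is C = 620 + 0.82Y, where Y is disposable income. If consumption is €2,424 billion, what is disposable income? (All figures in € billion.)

620 + 0.82Y = 2424
0.82Y = 1804, so Y = 1804/0.82 = 2200

Y = 2200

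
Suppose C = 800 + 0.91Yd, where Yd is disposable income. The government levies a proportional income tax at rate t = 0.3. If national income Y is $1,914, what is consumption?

C = 2019.218

Yd = (1 − 0.3)(1914) = 0.7(1914) = 1339.8
C = 800 + 0.91(1339.8) = 800 + 1219.218 = 2019.218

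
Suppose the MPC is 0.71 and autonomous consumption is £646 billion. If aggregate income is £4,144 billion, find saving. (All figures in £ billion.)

C = 646 + 0.71(4144) = 646 + 2942.24 = 3588.24
S = Y − C = 4144 − 3588.24 = 555.76

S = 555.76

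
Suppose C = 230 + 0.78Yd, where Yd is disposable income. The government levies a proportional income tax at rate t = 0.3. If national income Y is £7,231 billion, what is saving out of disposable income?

Yd = (1 − 0.3)(7231) = 0.7(7231) = 5061.7
C = 230 + 0.78(5061.7) = 230 + 3948.126 = 4178.126
S = Yd − C = 5061.7 − 4178.126 = 883.574

S = 883.574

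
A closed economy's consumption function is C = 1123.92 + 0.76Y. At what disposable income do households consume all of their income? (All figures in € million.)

Y = 4683

At break-even, C = Y: 1123.92 + 0.76Y = Y
0.24Y = 1123.92, so Y = 1123.92/0.24 = 4683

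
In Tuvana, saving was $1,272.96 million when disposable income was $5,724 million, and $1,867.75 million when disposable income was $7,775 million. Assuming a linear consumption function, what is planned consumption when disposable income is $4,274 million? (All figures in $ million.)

MPS = ΔS/ΔY = (1867.75 − 1272.96)/(7775 − 5724) = 594.79/2051 = 0.29
MPC = 1 − MPS = 0.71
Autonomous saving = 1272.96 − 0.29(5724) = -387, so a = 387
C = 387 + 0.71(4274) = 387 + 3034.54 = 3421.54

C = 3421.54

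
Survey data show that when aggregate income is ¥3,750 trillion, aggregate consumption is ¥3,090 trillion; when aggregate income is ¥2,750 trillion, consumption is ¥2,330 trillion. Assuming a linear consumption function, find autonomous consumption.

a = 240

MPC = ΔC/ΔY = (3090 − 2330)/(3750 − 2750) = 760/1000 = 0.76
a = C − MPC·Y = 2330 − 0.76(2750) = 2330 − 2090 = 240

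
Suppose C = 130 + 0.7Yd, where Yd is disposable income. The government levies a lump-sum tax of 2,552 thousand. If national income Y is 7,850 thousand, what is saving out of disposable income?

Yd = Y − T = 7850 − 2552 = 5298
C = 130 + 0.7(5298) = 130 + 3708.6 = 3838.6
S = Yd − C = 5298 − 3838.6 = 1459.4

S = 1459.4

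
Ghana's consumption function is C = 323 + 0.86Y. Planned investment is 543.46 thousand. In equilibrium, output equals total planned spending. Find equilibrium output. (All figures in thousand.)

Y = 6189

Y = C + I = 323 + 0.86Y + 543.46
Y − 0.86Y = 866.46
0.14Y = 866.46, so Y = 866.46/0.14 = 6189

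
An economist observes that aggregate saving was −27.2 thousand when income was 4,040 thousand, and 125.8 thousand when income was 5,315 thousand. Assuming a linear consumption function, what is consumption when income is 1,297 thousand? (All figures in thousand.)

C = 1653.36

MPS = ΔS/ΔY = (125.8 − (-27.2))/(5315 − 4040) = 153/1275 = 0.12
MPC = 1 − MPS = 0.88
Autonomous saving = -27.2 − 0.12(4040) = -512, so a = 512
C = 512 + 0.88(1297) = 512 + 1141.36 = 1653.36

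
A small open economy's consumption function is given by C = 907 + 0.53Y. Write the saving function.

S = -907 + 0.47Y

S = Y − C = Y − (907 + 0.53Y) = -907 + (1 − 0.53)Y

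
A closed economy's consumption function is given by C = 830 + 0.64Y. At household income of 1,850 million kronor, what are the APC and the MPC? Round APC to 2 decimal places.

APC = 1.09; MPC = 0.64

MPC = 0.64 (the slope of the consumption function)
C = 830 + 0.64(1850) = 2014, so APC = 2014/1850 = 1.09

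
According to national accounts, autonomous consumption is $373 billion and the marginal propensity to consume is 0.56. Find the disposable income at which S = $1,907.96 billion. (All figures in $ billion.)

Y = 5184

S = Y − C = -373 + 0.44Y
-373 + 0.44Y = 1907.96, so 0.44Y = 2280.96 and Y = 5184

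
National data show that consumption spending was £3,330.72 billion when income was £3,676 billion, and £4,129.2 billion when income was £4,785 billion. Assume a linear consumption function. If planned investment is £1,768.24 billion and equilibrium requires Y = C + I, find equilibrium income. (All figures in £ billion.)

MPC = (4129.2 − 3330.72)/(4785 − 3676) = 798.48/1109 = 0.72
a = 3330.72 − 0.72(3676) = 684
Equilibrium: Y = 684 + 0.72Y + 1768.24
0.28Y = 2452.24, so Y = 2452.24/0.28 = 8758

Y = 8758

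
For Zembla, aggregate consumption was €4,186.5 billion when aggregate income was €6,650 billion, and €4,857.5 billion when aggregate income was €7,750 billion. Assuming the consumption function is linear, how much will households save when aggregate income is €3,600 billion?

S = 1274

MPC = (4857.5 − 4186.5)/(7750 − 6650) = 671/1100 = 0.61
a = 4186.5 − 0.61(6650) = 4186.5 − 4056.5 = 130
C = 130 + 0.61(3600) = 2326
S = 3600 − 2326 = 1274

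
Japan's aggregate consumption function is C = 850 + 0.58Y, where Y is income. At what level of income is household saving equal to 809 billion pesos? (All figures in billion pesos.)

S = Y − C = -850 + 0.42Y
-850 + 0.42Y = 809, so 0.42Y = 1659 and Y = 3950

Y = 3950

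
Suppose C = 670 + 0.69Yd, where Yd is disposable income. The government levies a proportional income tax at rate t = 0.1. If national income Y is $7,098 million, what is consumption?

C = 5077.858

Yd = (1 − 0.1)(7098) = 0.9(7098) = 6388.2
C = 670 + 0.69(6388.2) = 670 + 4407.858 = 5077.858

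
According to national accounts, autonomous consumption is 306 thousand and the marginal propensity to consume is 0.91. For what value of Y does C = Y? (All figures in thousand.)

Y = 3400

At break-even, C = Y: 306 + 0.91Y = Y
0.09Y = 306, so Y = 306/0.09 = 3400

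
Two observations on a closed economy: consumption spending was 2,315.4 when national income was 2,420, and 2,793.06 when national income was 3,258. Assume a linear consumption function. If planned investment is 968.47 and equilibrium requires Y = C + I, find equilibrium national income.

MPC = (2793.06 − 2315.4)/(3258 − 2420) = 477.66/838 = 0.57
a = 2315.4 − 0.57(2420) = 936
Equilibrium: Y = 936 + 0.57Y + 968.47
0.43Y = 1904.47, so Y = 1904.47/0.43 = 4429

Y = 4429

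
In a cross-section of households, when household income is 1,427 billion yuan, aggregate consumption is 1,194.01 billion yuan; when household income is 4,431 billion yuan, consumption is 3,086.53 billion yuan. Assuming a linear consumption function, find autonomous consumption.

a = 295

MPC = ΔC/ΔY = (3086.53 − 1194.01)/(4431 − 1427) = 1892.52/3004 = 0.63
a = C − MPC·Y = 1194.01 − 0.63(1427) = 1194.01 − 899.01 = 295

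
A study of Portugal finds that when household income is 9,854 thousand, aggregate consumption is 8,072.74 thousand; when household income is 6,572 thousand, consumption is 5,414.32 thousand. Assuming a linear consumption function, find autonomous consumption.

MPC = ΔC/ΔY = (8072.74 − 5414.32)/(9854 − 6572) = 2658.42/3282 = 0.81
a = C − MPC·Y = 5414.32 − 0.81(6572) = 5414.32 − 5323.32 = 91

a = 91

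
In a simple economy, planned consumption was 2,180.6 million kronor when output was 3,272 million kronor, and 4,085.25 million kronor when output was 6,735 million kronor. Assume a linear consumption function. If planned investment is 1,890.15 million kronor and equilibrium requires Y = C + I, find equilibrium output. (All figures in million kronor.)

Y = 5047

MPC = (4085.25 − 2180.6)/(6735 − 3272) = 1904.65/3463 = 0.55
a = 2180.6 − 0.55(3272) = 381
Equilibrium: Y = 381 + 0.55Y + 1890.15
0.45Y = 2271.15, so Y = 2271.15/0.45 = 5047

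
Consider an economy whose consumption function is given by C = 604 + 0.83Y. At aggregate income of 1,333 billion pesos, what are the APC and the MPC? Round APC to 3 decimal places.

MPC = 0.83 (the slope of the consumption function)
C = 604 + 0.83(1333) = 1710.39, so APC = 1710.39/1333 = 1.283

APC = 1.283; MPC = 0.83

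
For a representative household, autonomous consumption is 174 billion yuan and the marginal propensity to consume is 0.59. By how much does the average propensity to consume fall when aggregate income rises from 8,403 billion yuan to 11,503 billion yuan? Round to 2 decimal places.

ΔAPC = 0.01

At Y = 8403: C = 174 + 0.59(8403) = 5131.77, APC = 5131.77/8403 = 0.611
At Y = 11503: C = 6960.77, APC = 6960.77/11503 = 0.605
Fall in APC = 0.611 − 0.605 = 0.006 ≈ 0.01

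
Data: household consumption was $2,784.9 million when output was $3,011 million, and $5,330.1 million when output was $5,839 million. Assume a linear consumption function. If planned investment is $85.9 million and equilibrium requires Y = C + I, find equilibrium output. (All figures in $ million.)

MPC = (5330.1 − 2784.9)/(5839 − 3011) = 2545.2/2828 = 0.9
a = 2784.9 − 0.9(3011) = 75
Equilibrium: Y = 75 + 0.9Y + 85.9
0.1Y = 160.9, so Y = 160.9/0.1 = 1609

Y = 1609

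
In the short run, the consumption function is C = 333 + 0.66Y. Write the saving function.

S = -333 + 0.34Y

S = Y − C = Y − (333 + 0.66Y) = -333 + (1 − 0.66)Y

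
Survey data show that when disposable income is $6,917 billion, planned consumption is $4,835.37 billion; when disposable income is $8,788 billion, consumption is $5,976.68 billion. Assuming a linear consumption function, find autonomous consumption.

MPC = ΔC/ΔY = (5976.68 − 4835.37)/(8788 − 6917) = 1141.31/1871 = 0.61
a = C − MPC·Y = 4835.37 − 0.61(6917) = 4835.37 − 4219.37 = 616

a = 616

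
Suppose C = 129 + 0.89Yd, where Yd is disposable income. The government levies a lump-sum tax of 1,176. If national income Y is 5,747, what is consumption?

Yd = Y − T = 5747 − 1176 = 4571
C = 129 + 0.89(4571) = 129 + 4068.19 = 4197.19

C = 4197.19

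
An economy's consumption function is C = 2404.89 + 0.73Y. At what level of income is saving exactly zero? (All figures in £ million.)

Y = 8907

At break-even, C = Y: 2404.89 + 0.73Y = Y
0.27Y = 2404.89, so Y = 2404.89/0.27 = 8907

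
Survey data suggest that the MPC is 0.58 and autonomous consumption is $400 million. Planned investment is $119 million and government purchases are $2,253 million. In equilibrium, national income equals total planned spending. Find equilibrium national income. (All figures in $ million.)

Y = C + I + G = 400 + 0.58Y + 119 + 2253
Y − 0.58Y = 2772
0.42Y = 2772, so Y = 2772/0.42 = 6600

Y = 6600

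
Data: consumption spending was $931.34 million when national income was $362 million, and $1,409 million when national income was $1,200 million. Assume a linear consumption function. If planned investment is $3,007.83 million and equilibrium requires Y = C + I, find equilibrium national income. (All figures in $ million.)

MPC = (1409 − 931.34)/(1200 − 362) = 477.66/838 = 0.57
a = 931.34 − 0.57(362) = 725
Equilibrium: Y = 725 + 0.57Y + 3007.83
0.43Y = 3732.83, so Y = 3732.83/0.43 = 8681

Y = 8681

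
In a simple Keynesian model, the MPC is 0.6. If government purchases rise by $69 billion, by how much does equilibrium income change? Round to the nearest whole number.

ΔY ≈ 173

The multiplier is 1/(1 − MPC) = 1/0.4.
ΔY = 69/0.4 = 172.50 ≈ 173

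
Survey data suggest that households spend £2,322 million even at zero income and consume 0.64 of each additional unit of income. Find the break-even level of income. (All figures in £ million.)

Y = 6450

At break-even, C = Y: 2322 + 0.64Y = Y
0.36Y = 2322, so Y = 2322/0.36 = 6450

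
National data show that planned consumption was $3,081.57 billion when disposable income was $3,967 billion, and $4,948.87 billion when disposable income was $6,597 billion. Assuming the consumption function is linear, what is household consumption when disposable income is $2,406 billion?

MPC = (4948.87 − 3081.57)/(6597 − 3967) = 1867.3/2630 = 0.71
a = 3081.57 − 0.71(3967) = 3081.57 − 2816.57 = 265
C = 265 + 0.71(2406) = 265 + 1708.26 = 1973.26

C = 1973.26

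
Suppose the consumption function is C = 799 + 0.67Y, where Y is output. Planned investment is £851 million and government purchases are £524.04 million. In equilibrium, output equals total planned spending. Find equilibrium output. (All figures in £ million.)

Y = C + I + G = 799 + 0.67Y + 851 + 524.04
Y − 0.67Y = 2174.04
0.33Y = 2174.04, so Y = 2174.04/0.33 = 6588

Y = 6588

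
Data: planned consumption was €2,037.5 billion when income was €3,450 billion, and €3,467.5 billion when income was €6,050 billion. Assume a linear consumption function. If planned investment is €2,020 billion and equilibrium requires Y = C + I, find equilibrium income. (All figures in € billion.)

Y = 4800

MPC = (3467.5 − 2037.5)/(6050 − 3450) = 1430/2600 = 0.55
a = 2037.5 − 0.55(3450) = 140
Equilibrium: Y = 140 + 0.55Y + 2020
0.45Y = 2160, so Y = 2160/0.45 = 4800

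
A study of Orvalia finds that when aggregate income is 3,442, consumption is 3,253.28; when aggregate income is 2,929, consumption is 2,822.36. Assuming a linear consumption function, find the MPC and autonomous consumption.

MPC = 0.84; a = 362

MPC = ΔC/ΔY = (3253.28 − 2822.36)/(3442 − 2929) = 430.92/513 = 0.84
a = C − MPC·Y = 2822.36 − 0.84(2929) = 2822.36 − 2460.36 = 362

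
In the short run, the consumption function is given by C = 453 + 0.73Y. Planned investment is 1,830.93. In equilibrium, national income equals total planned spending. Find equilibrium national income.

Y = C + I = 453 + 0.73Y + 1830.93
Y − 0.73Y = 2283.93
0.27Y = 2283.93, so Y = 2283.93/0.27 = 8459

Y = 8459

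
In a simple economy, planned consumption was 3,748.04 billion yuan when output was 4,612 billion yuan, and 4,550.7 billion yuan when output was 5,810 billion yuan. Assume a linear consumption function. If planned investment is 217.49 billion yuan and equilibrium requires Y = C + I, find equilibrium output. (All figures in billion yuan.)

MPC = (4550.7 − 3748.04)/(5810 − 4612) = 802.66/1198 = 0.67
a = 3748.04 − 0.67(4612) = 658
Equilibrium: Y = 658 + 0.67Y + 217.49
0.33Y = 875.49, so Y = 875.49/0.33 = 2653

Y = 2653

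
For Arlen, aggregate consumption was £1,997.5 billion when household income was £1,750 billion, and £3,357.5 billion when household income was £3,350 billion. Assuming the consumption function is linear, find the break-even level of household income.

Y = 3400

MPC = (3357.5 − 1997.5)/(3350 − 1750) = 1360/1600 = 0.85
a = 1997.5 − 0.85(1750) = 1997.5 − 1487.5 = 510
Break-even: Y = a/(1−MPC) = 510/0.15 = 3400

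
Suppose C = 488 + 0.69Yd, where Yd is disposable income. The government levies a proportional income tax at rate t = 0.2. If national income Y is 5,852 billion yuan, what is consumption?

Yd = (1 − 0.2)(5852) = 0.8(5852) = 4681.6
C = 488 + 0.69(4681.6) = 488 + 3230.304 = 3718.304

C = 3718.304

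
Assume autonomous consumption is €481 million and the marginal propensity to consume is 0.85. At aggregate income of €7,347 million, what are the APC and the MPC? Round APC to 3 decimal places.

MPC = 0.85 (the slope of the consumption function)
C = 481 + 0.85(7347) = 6725.95, so APC = 6725.95/7347 = 0.915

APC = 0.915; MPC = 0.85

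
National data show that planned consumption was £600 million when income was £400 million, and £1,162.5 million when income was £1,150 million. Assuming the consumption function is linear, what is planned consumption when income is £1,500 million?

C = 1425

MPC = (1162.5 − 600)/(1150 − 400) = 562.5/750 = 0.75
a = 600 − 0.75(400) = 600 − 300 = 300
C = 300 + 0.75(1500) = 300 + 1125 = 1425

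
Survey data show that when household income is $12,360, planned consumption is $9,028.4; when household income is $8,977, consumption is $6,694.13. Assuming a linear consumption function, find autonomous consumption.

a = 500

MPC = ΔC/ΔY = (9028.4 − 6694.13)/(12360 − 8977) = 2334.27/3383 = 0.69
a = C − MPC·Y = 6694.13 − 0.69(8977) = 6694.13 − 6194.13 = 500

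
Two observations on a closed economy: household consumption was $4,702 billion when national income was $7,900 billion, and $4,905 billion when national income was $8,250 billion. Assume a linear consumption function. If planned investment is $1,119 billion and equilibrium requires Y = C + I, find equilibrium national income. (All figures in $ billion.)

Y = 2950

MPC = (4905 − 4702)/(8250 − 7900) = 203/350 = 0.58
a = 4702 − 0.58(7900) = 120
Equilibrium: Y = 120 + 0.58Y + 1119
0.42Y = 1239, so Y = 1239/0.42 = 2950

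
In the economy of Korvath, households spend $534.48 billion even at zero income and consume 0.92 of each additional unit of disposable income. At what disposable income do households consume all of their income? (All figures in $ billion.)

Y = 6681

At break-even, C = Y: 534.48 + 0.92Y = Y
0.08Y = 534.48, so Y = 534.48/0.08 = 6681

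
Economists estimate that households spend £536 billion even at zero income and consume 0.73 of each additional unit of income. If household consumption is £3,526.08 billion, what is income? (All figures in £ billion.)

536 + 0.73Y = 3526.08
0.73Y = 2990.08, so Y = 2990.08/0.73 = 4096

Y = 4096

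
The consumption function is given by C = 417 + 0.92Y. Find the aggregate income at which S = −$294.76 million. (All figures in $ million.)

S = Y − C = -417 + 0.08Y
-417 + 0.08Y = -294.76, so 0.08Y = 122.24 and Y = 1528

Y = 1528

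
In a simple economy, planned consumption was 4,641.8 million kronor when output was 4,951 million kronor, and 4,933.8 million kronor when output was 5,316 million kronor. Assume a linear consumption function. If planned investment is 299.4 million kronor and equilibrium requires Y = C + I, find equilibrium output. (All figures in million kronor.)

MPC = (4933.8 − 4641.8)/(5316 − 4951) = 292/365 = 0.8
a = 4641.8 − 0.8(4951) = 681
Equilibrium: Y = 681 + 0.8Y + 299.4
0.2Y = 980.4, so Y = 980.4/0.2 = 4902

Y = 4902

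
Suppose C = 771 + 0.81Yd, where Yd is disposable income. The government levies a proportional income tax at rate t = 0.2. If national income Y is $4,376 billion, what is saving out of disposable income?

S = -105.848

Yd = (1 − 0.2)(4376) = 0.8(4376) = 3500.8
C = 771 + 0.81(3500.8) = 771 + 2835.648 = 3606.648
S = Yd − C = 3500.8 − 3606.648 = -105.848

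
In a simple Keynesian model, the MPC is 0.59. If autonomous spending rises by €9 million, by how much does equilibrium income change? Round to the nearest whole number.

ΔY ≈ 22

The multiplier is 1/(1 − MPC) = 1/0.41.
ΔY = 9/0.41 = 21.95 ≈ 22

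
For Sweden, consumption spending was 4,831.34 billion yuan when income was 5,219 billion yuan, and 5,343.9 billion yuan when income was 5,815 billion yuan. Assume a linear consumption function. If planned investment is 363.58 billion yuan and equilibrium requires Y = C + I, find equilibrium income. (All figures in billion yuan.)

Y = 5047

MPC = (5343.9 − 4831.34)/(5815 − 5219) = 512.56/596 = 0.86
a = 4831.34 − 0.86(5219) = 343
Equilibrium: Y = 343 + 0.86Y + 363.58
0.14Y = 706.58, so Y = 706.58/0.14 = 5047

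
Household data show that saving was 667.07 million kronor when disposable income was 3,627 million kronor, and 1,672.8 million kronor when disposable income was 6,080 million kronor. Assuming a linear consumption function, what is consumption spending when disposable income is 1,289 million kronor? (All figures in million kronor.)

C = 1580.51

MPS = ΔS/ΔY = (1672.8 − 667.07)/(6080 − 3627) = 1005.73/2453 = 0.41
MPC = 1 − MPS = 0.59
Autonomous saving = 667.07 − 0.41(3627) = -820, so a = 820
C = 820 + 0.59(1289) = 820 + 760.51 = 1580.51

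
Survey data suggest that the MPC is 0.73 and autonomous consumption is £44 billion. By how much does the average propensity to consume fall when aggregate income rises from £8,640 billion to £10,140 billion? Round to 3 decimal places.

At Y = 8640: C = 44 + 0.73(8640) = 6351.2, APC = 6351.2/8640 = 0.7351
At Y = 10140: C = 7446.2, APC = 7446.2/10140 = 0.7343
Fall in APC = 0.7351 − 0.7343 = 0.0008 ≈ 0.001

ΔAPC = 0.001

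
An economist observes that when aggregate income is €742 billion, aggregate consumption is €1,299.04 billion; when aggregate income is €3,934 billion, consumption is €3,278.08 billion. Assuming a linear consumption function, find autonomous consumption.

MPC = ΔC/ΔY = (3278.08 − 1299.04)/(3934 − 742) = 1979.04/3192 = 0.62
a = C − MPC·Y = 1299.04 − 0.62(742) = 1299.04 − 460.04 = 839

a = 839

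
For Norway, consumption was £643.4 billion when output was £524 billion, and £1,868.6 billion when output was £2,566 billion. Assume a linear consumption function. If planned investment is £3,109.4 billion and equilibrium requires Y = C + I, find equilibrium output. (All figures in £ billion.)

MPC = (1868.6 − 643.4)/(2566 − 524) = 1225.2/2042 = 0.6
a = 643.4 − 0.6(524) = 329
Equilibrium: Y = 329 + 0.6Y + 3109.4
0.4Y = 3438.4, so Y = 3438.4/0.4 = 8596

Y = 8596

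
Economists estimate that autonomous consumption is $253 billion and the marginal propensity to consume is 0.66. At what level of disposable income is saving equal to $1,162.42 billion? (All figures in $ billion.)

S = Y − C = -253 + 0.34Y
-253 + 0.34Y = 1162.42, so 0.34Y = 1415.42 and Y = 4163

Y = 4163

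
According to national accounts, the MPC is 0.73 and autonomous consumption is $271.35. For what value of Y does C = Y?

At break-even, C = Y: 271.35 + 0.73Y = Y
0.27Y = 271.35, so Y = 271.35/0.27 = 1005

Y = 1005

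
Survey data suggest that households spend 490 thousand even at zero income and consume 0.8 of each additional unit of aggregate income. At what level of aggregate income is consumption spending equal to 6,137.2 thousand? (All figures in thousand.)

490 + 0.8Y = 6137.2
0.8Y = 5647.2, so Y = 5647.2/0.8 = 7059

Y = 7059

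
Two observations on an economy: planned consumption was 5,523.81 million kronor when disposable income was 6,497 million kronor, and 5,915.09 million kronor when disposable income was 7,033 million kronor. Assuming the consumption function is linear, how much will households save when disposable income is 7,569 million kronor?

S = 1262.63

MPC = (5915.09 − 5523.81)/(7033 − 6497) = 391.28/536 = 0.73
a = 5523.81 − 0.73(6497) = 5523.81 − 4742.81 = 781
C = 781 + 0.73(7569) = 6306.37
S = 7569 − 6306.37 = 1262.63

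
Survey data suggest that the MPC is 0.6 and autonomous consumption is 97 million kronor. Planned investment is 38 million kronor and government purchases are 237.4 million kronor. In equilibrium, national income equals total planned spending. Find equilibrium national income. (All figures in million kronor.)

Y = C + I + G = 97 + 0.6Y + 38 + 237.4
Y − 0.6Y = 372.4
0.4Y = 372.4, so Y = 372.4/0.4 = 931

Y = 931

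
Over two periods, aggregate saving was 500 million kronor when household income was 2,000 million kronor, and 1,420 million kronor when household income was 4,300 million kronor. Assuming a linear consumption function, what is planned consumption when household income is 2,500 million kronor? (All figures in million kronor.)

C = 1800

MPS = ΔS/ΔY = (1420 − 500)/(4300 − 2000) = 920/2300 = 0.4
MPC = 1 − MPS = 0.6
Autonomous saving = 500 − 0.4(2000) = -300, so a = 300
C = 300 + 0.6(2500) = 300 + 1500 = 1800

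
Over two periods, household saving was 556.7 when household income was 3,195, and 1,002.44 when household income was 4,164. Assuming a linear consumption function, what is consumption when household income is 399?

C = 1128.46

MPS = ΔS/ΔY = (1002.44 − 556.7)/(4164 − 3195) = 445.74/969 = 0.46
MPC = 1 − MPS = 0.54
Autonomous saving = 556.7 − 0.46(3195) = -913, so a = 913
C = 913 + 0.54(399) = 913 + 215.46 = 1128.46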